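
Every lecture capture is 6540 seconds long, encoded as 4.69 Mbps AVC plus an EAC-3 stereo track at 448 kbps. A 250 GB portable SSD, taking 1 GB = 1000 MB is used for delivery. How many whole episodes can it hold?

Audio: 448 kbps = 0.448 Mbps.
Total bitrate: 5.138 Mbps.
Per item: 5.138 Mbps × 6540 s = 33,603 Mb = 4,200 MB.
Capacity: 250 GB = 2,000,000 Mb; 59.52 items → 59 complete.

59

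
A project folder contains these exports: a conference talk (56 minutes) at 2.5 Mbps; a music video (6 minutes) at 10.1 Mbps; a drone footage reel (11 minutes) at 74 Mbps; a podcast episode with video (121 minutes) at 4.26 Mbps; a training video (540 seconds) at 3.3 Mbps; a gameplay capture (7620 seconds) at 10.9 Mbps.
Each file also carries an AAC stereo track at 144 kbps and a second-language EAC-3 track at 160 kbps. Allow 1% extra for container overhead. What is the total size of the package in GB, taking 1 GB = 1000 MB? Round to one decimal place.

23.1 GB

Audio total: 144 + 160 = 304 kbps = 0.304 Mbps.
conference talk: 2.804 Mbps × 3360 s × 1.01 = 9515.7 Mb
music video: 10.404 Mbps × 360 s × 1.01 = 3782.9 Mb
drone footage reel: 74.304 Mbps × 660 s × 1.01 = 49531.0 Mb
podcast episode with video: 4.564 Mbps × 7260 s × 1.01 = 33466.0 Mb
training video: 3.604 Mbps × 540 s × 1.01 = 1965.6 Mb
gameplay capture: 11.204 Mbps × 7620 s × 1.01 = 86228.2 Mb
Total: 184489.4 Mb = 23061.2 MB.
= 23.06 GB.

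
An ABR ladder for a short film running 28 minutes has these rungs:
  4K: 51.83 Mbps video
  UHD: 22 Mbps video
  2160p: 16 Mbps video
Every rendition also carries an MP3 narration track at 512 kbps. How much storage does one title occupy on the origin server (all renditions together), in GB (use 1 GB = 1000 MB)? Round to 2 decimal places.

28 min = 1680 s
Audio: 512 kbps = 0.512 Mbps.
Sum of rendition bitrates: (51.83+0.512) + (22+0.512) + (16+0.512) = 91.366 Mbps.
× 1680 s = 153,495 Mb = 19,187 MB = 19.19 GB.

19.19 GB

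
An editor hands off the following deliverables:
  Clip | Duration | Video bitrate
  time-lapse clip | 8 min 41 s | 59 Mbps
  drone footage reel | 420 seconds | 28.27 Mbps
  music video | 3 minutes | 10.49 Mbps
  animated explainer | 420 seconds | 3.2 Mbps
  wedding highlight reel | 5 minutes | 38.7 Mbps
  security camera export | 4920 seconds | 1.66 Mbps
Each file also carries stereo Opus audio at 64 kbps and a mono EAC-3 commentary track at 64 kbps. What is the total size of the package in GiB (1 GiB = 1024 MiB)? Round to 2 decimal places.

7.74 GiB

Audio total: 64 + 64 = 128 kbps = 0.128 Mbps.
time-lapse clip: 59.128 Mbps × 521 s = 30805.7 Mb
drone footage reel: 28.398 Mbps × 420 s = 11927.2 Mb
music video: 10.618 Mbps × 180 s = 1911.2 Mb
animated explainer: 3.328 Mbps × 420 s = 1397.8 Mb
wedding highlight reel: 38.828 Mbps × 300 s = 11648.4 Mb
security camera export: 1.788 Mbps × 4920 s = 8797.0 Mb
Total: 66487.2 Mb = 8310.9 MB.
= 7.740 GiB.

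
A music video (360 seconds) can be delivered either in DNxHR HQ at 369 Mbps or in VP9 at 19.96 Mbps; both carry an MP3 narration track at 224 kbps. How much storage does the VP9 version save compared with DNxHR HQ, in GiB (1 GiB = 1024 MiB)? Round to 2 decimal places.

14.63 GiB

Audio: 224 kbps = 0.224 Mbps.
DNxHR HQ: 369.224 Mbps × 360 s = 132920.6 Mb = 15.474 GiB.
VP9: 20.184 Mbps × 360 s = 7266.2 Mb = 0.846 GiB.
Saving: 15.474 − 0.846 = 14.628 GiB.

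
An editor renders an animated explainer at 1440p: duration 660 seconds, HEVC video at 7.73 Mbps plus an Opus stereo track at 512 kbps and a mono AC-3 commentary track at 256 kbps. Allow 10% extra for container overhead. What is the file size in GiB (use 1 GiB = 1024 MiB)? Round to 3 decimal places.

Audio total: 512 + 256 = 768 kbps = 0.768 Mbps.
Total bitrate: 7.73 + 0.768 = 8.498 Mbps.
Stream data: 8.498 Mbps × 660 s = 5608.7 Mb.
With 10% container overhead: ×1.10.
6,170 Mb = 771,193,500 bytes ÷ 1,073,741,824 = 0.7182 GiB.

0.718 GiB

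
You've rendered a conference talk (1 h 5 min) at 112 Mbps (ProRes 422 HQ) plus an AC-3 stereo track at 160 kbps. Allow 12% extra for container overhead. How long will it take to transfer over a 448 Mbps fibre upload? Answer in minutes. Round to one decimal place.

1 h 5 min = 65 min = 3900 s
Audio: 160 kbps = 0.160 Mbps.
Total bitrate: 112.160 Mbps.
File: 112.160 Mbps × 3900 s = 437424.0 Mb.
With 12% container overhead: ×1.12. → 489914.9 Mb.
At 448 Mbps: 489914.9 / 448 = 1093.6 s ≈ 18.2 minutes.

18.2 minutes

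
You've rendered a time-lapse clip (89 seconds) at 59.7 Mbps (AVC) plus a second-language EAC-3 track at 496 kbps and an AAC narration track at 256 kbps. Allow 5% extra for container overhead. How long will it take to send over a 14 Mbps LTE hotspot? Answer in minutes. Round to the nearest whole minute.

Audio total: 496 + 256 = 752 kbps = 0.752 Mbps.
Total bitrate: 60.452 Mbps.
File: 60.452 Mbps × 89 s = 5380.2 Mb.
With 5% container overhead: ×1.05. → 5649.2 Mb.
At 14 Mbps: 5649.2 / 14 = 403.5 s ≈ 6.73 minutes.

7 minutes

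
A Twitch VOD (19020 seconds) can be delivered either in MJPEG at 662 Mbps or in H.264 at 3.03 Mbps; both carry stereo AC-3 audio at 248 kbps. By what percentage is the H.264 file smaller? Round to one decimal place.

99.5%

Audio: 248 kbps = 0.248 Mbps.
MJPEG: 662.248 Mbps × 19020 s = 12595957.0 Mb = 1574.495 GB.
H.264: 3.278 Mbps × 19020 s = 62347.6 Mb = 7.793 GB.
Reduction: (1 − 7.793/1574.495) × 100 = 99.51%.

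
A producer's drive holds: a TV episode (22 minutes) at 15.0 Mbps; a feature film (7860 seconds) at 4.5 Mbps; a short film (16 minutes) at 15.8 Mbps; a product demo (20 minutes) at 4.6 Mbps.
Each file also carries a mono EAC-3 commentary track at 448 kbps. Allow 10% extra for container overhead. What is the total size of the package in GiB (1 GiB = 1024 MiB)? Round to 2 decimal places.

10.36 GiB

Audio: 448 kbps = 0.448 Mbps.
TV episode: 15.448 Mbps × 1320 s × 1.10 = 22430.5 Mb
feature film: 4.948 Mbps × 7860 s × 1.10 = 42780.4 Mb
short film: 16.248 Mbps × 960 s × 1.10 = 17157.9 Mb
product demo: 5.048 Mbps × 1200 s × 1.10 = 6663.4 Mb
Total: 89032.2 Mb = 11129.0 MB.
= 10.36 GiB.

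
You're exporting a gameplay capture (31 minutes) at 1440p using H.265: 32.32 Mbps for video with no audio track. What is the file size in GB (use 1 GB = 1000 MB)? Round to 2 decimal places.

31 min = 1860 s
Total bitrate: 32.32 Mbps.
Stream data: 32.320 Mbps × 1860 s = 60115.2 Mb.
60,115 Mb ÷ 8 = 7,514 MB → 7.514 GB.

7.51 GB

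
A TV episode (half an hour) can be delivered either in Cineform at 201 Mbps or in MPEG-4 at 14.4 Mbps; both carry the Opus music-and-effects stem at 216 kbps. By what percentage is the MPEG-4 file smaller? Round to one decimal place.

30 min = 1800 s
Audio: 216 kbps = 0.216 Mbps.
Cineform: 201.216 Mbps × 1800 s = 362188.8 Mb = 45.274 GB.
MPEG-4: 14.616 Mbps × 1800 s = 26308.8 Mb = 3.289 GB.
Reduction: (1 − 3.289/45.274) × 100 = 92.74%.

92.7%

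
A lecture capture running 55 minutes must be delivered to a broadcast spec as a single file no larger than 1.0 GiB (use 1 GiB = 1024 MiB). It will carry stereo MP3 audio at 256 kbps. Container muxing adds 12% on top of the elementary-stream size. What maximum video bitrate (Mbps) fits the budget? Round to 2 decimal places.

2.07 Mbps

Budget: 1.0 GiB = 8589.9 Mb.
Stream payload after overhead: 8589.9 / 1.12 = 7669.6 Mb.
55 min = 3300 s
Total bitrate budget: 7669.6 Mb / 3300 s = 2.324 Mbps.
Audio: 256 kbps = 0.256 Mbps.
Video: 2.324 − 0.256 = 2.068 Mbps.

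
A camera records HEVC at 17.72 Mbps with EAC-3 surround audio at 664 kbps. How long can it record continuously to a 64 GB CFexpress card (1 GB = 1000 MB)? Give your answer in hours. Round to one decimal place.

Audio: 664 kbps = 0.664 Mbps.
Total bitrate: 17.72 + 0.664 = 18.384 Mbps.
Capacity: 64 GB = 512,000 Mb.
Recording time: 512,000 / 18.384 = 27,850 s ≈ 7.74 hours.

7.7 hours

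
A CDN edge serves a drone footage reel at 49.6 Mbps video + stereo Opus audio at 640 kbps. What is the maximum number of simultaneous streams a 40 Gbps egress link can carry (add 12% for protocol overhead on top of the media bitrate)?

710

Audio: 640 kbps = 0.640 Mbps.
Per-viewer media rate: 50.240 Mbps.
On the wire with 12% overhead: 56.269 Mbps.
40 Gbps = 40,000 Mbps; 40,000 / 56.269 = 710.87 → 710 viewers.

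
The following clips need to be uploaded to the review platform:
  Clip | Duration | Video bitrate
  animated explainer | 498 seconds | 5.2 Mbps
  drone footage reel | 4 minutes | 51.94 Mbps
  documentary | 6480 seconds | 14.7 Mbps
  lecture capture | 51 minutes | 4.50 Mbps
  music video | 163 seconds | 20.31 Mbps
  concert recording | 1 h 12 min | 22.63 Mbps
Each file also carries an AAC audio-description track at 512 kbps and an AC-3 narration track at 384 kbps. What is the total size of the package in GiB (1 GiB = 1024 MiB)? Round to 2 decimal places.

Audio total: 512 + 384 = 896 kbps = 0.896 Mbps.
animated explainer: 6.096 Mbps × 498 s = 3035.8 Mb
drone footage reel: 52.836 Mbps × 240 s = 12680.6 Mb
documentary: 15.596 Mbps × 6480 s = 101062.1 Mb
lecture capture: 5.396 Mbps × 3060 s = 16511.8 Mb
music video: 21.206 Mbps × 163 s = 3456.6 Mb
concert recording: 23.526 Mbps × 4320 s = 101632.3 Mb
Total: 238379.2 Mb = 29797.4 MB.
= 27.75 GiB.

27.75 GiB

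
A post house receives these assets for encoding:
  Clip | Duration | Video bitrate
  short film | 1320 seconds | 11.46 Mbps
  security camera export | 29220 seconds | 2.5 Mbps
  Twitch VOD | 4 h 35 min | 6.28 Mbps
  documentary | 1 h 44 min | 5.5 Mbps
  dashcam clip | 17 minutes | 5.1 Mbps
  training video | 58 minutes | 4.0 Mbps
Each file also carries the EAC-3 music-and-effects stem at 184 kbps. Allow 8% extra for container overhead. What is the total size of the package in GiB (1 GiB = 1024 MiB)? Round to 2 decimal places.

32.17 GiB

Audio: 184 kbps = 0.184 Mbps.
short film: 11.644 Mbps × 1320 s × 1.08 = 16599.7 Mb
security camera export: 2.684 Mbps × 29220 s × 1.08 = 84700.6 Mb
Twitch VOD: 6.464 Mbps × 16500 s × 1.08 = 115188.5 Mb
documentary: 5.684 Mbps × 6240 s × 1.08 = 38305.6 Mb
dashcam clip: 5.284 Mbps × 1020 s × 1.08 = 5820.9 Mb
training video: 4.184 Mbps × 3480 s × 1.08 = 15725.1 Mb
Total: 276340.4 Mb = 34542.5 MB.
= 32.17 GiB.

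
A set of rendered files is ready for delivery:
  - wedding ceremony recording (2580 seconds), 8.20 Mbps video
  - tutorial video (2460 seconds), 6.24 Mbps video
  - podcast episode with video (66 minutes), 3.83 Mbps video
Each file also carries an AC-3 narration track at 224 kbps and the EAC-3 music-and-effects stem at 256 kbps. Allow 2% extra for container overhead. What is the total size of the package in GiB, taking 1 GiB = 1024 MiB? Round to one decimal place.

Audio total: 224 + 256 = 480 kbps = 0.480 Mbps.
wedding ceremony recording: 8.680 Mbps × 2580 s × 1.02 = 22842.3 Mb
tutorial video: 6.720 Mbps × 2460 s × 1.02 = 16861.8 Mb
podcast episode with video: 4.310 Mbps × 3960 s × 1.02 = 17409.0 Mb
Total: 57113.1 Mb = 7139.1 MB.
= 6.649 GiB.

6.6 GiB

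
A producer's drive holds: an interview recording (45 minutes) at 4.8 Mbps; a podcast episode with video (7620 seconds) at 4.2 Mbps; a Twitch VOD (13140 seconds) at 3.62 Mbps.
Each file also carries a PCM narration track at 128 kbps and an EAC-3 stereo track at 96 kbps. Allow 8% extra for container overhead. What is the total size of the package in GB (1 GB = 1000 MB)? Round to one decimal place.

Audio total: 128 + 96 = 224 kbps = 0.224 Mbps.
interview recording: 5.024 Mbps × 2700 s × 1.08 = 14650.0 Mb
podcast episode with video: 4.424 Mbps × 7620 s × 1.08 = 36407.8 Mb
Twitch VOD: 3.844 Mbps × 13140 s × 1.08 = 54551.0 Mb
Total: 105608.7 Mb = 13201.1 MB.
= 13.20 GB.

13.2 GB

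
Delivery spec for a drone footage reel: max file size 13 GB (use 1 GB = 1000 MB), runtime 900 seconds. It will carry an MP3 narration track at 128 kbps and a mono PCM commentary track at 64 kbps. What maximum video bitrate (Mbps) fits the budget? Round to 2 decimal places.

Budget: 13 GB = 104000.0 Mb.
Total bitrate budget: 104000.0 Mb / 900 s = 115.556 Mbps.
Audio total: 128 + 64 = 192 kbps = 0.192 Mbps.
Video: 115.556 − 0.192 = 115.364 Mbps.

115.36 Mbps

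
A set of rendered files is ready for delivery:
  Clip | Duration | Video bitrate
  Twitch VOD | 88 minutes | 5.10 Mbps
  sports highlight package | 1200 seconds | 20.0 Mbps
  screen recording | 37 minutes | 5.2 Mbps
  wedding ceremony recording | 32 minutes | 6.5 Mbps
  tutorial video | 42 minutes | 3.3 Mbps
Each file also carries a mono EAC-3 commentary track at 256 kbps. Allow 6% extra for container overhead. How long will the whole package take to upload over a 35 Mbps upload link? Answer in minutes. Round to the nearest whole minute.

Audio: 256 kbps = 0.256 Mbps.
Twitch VOD: 5.356 Mbps × 5280 s × 1.06 = 29976.5 Mb
sports highlight package: 20.256 Mbps × 1200 s × 1.06 = 25765.6 Mb
screen recording: 5.456 Mbps × 2220 s × 1.06 = 12839.1 Mb
wedding ceremony recording: 6.756 Mbps × 1920 s × 1.06 = 13749.8 Mb
tutorial video: 3.556 Mbps × 2520 s × 1.06 = 9498.8 Mb
Total: 91829.8 Mb = 11478.7 MB.
At 35 Mbps: 91829.8 / 35 = 2624 s ≈ 43.7 minutes.

44 minutes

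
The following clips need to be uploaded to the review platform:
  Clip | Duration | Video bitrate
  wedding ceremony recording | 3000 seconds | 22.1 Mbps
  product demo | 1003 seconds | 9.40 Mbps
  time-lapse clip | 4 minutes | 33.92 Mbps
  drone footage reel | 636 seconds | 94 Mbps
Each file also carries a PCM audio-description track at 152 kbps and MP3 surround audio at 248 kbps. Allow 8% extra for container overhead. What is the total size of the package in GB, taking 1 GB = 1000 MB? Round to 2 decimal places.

19.66 GB

Audio total: 152 + 248 = 400 kbps = 0.400 Mbps.
wedding ceremony recording: 22.500 Mbps × 3000 s × 1.08 = 72900.0 Mb
product demo: 9.800 Mbps × 1003 s × 1.08 = 10615.8 Mb
time-lapse clip: 34.320 Mbps × 240 s × 1.08 = 8895.7 Mb
drone footage reel: 94.400 Mbps × 636 s × 1.08 = 64841.5 Mb
Total: 157253.0 Mb = 19656.6 MB.
= 19.66 GB.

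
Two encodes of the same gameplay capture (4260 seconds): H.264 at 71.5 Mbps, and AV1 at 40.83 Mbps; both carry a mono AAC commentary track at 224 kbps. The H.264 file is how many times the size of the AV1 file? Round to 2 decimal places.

1.75

Audio: 224 kbps = 0.224 Mbps.
H.264: 71.724 Mbps × 4260 s = 305544.2 Mb = 38.193 GB.
AV1: 41.054 Mbps × 4260 s = 174890.0 Mb = 21.861 GB.
Ratio: 38.193 / 21.861 = 1.747.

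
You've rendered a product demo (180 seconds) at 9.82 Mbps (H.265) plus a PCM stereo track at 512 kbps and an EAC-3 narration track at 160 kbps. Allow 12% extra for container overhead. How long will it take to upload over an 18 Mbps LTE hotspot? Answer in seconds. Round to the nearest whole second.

118 seconds

Audio total: 512 + 160 = 672 kbps = 0.672 Mbps.
Total bitrate: 10.492 Mbps.
File: 10.492 Mbps × 180 s = 1888.6 Mb.
With 12% container overhead: ×1.12. → 2115.2 Mb.
At 18 Mbps: 2115.2 / 18 = 117.5 s ≈ 118 seconds.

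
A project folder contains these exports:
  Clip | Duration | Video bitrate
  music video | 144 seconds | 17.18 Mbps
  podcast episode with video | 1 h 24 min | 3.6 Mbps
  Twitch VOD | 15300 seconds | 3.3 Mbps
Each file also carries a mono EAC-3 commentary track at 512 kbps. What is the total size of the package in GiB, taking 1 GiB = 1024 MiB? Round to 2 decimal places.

Audio: 512 kbps = 0.512 Mbps.
music video: 17.692 Mbps × 144 s = 2547.6 Mb
podcast episode with video: 4.112 Mbps × 5040 s = 20724.5 Mb
Twitch VOD: 3.812 Mbps × 15300 s = 58323.6 Mb
Total: 81595.7 Mb = 10199.5 MB.
= 9.499 GiB.

9.50 GiB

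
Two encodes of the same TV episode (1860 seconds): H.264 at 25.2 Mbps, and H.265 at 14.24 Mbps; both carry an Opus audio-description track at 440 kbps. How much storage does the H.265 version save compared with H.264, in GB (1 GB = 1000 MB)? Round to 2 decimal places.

Audio: 440 kbps = 0.440 Mbps.
H.264: 25.640 Mbps × 1860 s = 47690.4 Mb = 5.961 GB.
H.265: 14.680 Mbps × 1860 s = 27304.8 Mb = 3.413 GB.
Saving: 5.961 − 3.413 = 2.548 GB.

2.55 GB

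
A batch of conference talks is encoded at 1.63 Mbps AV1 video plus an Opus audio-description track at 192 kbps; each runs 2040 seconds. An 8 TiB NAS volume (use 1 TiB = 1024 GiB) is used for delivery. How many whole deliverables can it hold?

Audio: 192 kbps = 0.192 Mbps.
Total bitrate: 1.822 Mbps.
Per item: 1.822 Mbps × 2040 s = 3,717 Mb = 464.6 MB.
Capacity: 8 TiB = 70,368,744 Mb; 18932.21 items → 18932 complete.

18932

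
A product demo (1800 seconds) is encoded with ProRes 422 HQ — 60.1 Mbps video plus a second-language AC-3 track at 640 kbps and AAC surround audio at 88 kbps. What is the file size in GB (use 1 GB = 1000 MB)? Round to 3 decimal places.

13.686 GB

Audio total: 640 + 88 = 728 kbps = 0.728 Mbps.
Total bitrate: 60.1 + 0.728 = 60.828 Mbps.
Stream data: 60.828 Mbps × 1800 s = 109490.4 Mb.
109,490 Mb ÷ 8 = 13,686 MB → 13.69 GB.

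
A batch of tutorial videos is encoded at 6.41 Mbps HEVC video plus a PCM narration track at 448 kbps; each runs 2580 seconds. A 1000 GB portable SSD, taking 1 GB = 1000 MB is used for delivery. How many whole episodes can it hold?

Audio: 448 kbps = 0.448 Mbps.
Total bitrate: 6.858 Mbps.
Per item: 6.858 Mbps × 2580 s = 17,694 Mb = 2,212 MB.
Capacity: 1000 GB = 8,000,000 Mb; 452.14 items → 452 complete.

452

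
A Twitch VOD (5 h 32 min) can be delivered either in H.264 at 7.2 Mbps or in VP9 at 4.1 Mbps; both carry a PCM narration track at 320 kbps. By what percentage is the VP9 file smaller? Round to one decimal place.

41.2%

5 h 32 min = 332 min = 19920 s
Audio: 320 kbps = 0.320 Mbps.
H.264: 7.520 Mbps × 19920 s = 149798.4 Mb = 17.439 GiB.
VP9: 4.420 Mbps × 19920 s = 88046.4 Mb = 10.250 GiB.
Reduction: (1 − 10.250/17.439) × 100 = 41.22%.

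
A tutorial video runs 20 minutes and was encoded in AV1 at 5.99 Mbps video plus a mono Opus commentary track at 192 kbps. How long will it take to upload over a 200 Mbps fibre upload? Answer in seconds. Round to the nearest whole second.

20 min = 1200 s
Audio: 192 kbps = 0.192 Mbps.
Total bitrate: 6.182 Mbps.
File: 6.182 Mbps × 1200 s = 7418.4 Mb.
At 200 Mbps: 7418.4 / 200 = 37.1 s ≈ 37.1 seconds.

37 seconds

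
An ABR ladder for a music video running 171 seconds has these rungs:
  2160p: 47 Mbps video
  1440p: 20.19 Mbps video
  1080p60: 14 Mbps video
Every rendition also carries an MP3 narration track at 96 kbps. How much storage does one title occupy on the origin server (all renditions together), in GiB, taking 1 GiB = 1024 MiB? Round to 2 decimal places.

1.62 GiB

Audio: 96 kbps = 0.096 Mbps.
Sum of rendition bitrates: (47+0.096) + (20.19+0.096) + (14+0.096) = 81.478 Mbps.
× 171 s = 13,933 Mb = 1,742 MB = 1.622 GiB.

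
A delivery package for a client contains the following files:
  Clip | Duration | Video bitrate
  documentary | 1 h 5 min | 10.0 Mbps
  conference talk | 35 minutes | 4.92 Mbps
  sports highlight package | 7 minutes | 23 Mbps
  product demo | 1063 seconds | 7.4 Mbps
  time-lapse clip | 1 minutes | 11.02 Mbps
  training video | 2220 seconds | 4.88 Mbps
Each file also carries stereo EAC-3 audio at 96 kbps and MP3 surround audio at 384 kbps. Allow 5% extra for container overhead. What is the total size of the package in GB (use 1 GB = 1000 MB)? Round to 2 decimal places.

10.90 GB

Audio total: 96 + 384 = 480 kbps = 0.480 Mbps.
documentary: 10.480 Mbps × 3900 s × 1.05 = 42915.6 Mb
conference talk: 5.400 Mbps × 2100 s × 1.05 = 11907.0 Mb
sports highlight package: 23.480 Mbps × 420 s × 1.05 = 10354.7 Mb
product demo: 7.880 Mbps × 1063 s × 1.05 = 8795.3 Mb
time-lapse clip: 11.500 Mbps × 60 s × 1.05 = 724.5 Mb
training video: 5.360 Mbps × 2220 s × 1.05 = 12494.2 Mb
Total: 87191.2 Mb = 10898.9 MB.
= 10.90 GB.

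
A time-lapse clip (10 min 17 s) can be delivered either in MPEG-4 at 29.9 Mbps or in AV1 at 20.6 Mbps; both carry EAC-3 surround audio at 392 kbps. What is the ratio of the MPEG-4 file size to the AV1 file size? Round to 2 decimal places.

10 min 17 s = 617 s
Audio: 392 kbps = 0.392 Mbps.
MPEG-4: 30.292 Mbps × 617 s = 18690.2 Mb = 2.176 GiB.
AV1: 20.992 Mbps × 617 s = 12952.1 Mb = 1.508 GiB.
Ratio: 2.176 / 1.508 = 1.443.

1.44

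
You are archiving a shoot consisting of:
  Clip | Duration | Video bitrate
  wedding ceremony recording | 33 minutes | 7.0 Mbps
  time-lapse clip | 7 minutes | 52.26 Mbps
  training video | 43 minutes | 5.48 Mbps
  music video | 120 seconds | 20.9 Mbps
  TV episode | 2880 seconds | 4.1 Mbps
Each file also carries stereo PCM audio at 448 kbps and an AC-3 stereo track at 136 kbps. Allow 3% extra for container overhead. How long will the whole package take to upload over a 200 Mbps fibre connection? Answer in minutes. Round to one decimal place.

5.9 minutes

Audio total: 448 + 136 = 584 kbps = 0.584 Mbps.
wedding ceremony recording: 7.584 Mbps × 1980 s × 1.03 = 15466.8 Mb
time-lapse clip: 52.844 Mbps × 420 s × 1.03 = 22860.3 Mb
training video: 6.064 Mbps × 2580 s × 1.03 = 16114.5 Mb
music video: 21.484 Mbps × 120 s × 1.03 = 2655.4 Mb
TV episode: 4.684 Mbps × 2880 s × 1.03 = 13894.6 Mb
Total: 70991.6 Mb = 8874.0 MB.
At 200 Mbps: 70991.6 / 200 = 355 s ≈ 5.92 minutes.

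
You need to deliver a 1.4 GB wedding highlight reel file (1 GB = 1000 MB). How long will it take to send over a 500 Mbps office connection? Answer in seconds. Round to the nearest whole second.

File: 1.4 GB = 11200.0 Mb.
At 500 Mbps: 11200.0 / 500 = 22.4 s ≈ 22.4 seconds.

22 seconds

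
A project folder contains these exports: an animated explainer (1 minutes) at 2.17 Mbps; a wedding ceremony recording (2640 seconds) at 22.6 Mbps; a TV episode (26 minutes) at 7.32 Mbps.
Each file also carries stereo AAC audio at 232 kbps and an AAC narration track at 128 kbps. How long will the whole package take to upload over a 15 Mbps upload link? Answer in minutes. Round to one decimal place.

Audio total: 232 + 128 = 360 kbps = 0.360 Mbps.
animated explainer: 2.530 Mbps × 60 s = 151.8 Mb
wedding ceremony recording: 22.960 Mbps × 2640 s = 60614.4 Mb
TV episode: 7.680 Mbps × 1560 s = 11980.8 Mb
Total: 72747.0 Mb = 9093.4 MB.
At 15 Mbps: 72747.0 / 15 = 4850 s ≈ 80.8 minutes.

80.8 minutes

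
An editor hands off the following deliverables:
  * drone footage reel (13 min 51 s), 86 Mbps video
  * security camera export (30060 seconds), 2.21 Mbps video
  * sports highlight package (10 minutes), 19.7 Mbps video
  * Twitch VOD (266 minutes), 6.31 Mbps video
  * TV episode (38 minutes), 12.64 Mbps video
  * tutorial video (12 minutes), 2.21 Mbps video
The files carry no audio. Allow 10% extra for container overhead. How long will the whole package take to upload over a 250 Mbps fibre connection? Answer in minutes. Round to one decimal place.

20.6 minutes

drone footage reel: 86.000 Mbps × 831 s × 1.10 = 78612.6 Mb
security camera export: 2.210 Mbps × 30060 s × 1.10 = 73075.9 Mb
sports highlight package: 19.700 Mbps × 600 s × 1.10 = 13002.0 Mb
Twitch VOD: 6.310 Mbps × 15960 s × 1.10 = 110778.4 Mb
TV episode: 12.640 Mbps × 2280 s × 1.10 = 31701.1 Mb
tutorial video: 2.210 Mbps × 720 s × 1.10 = 1750.3 Mb
Total: 308920.3 Mb = 38615.0 MB.
At 250 Mbps: 308920.3 / 250 = 1236 s ≈ 20.6 minutes.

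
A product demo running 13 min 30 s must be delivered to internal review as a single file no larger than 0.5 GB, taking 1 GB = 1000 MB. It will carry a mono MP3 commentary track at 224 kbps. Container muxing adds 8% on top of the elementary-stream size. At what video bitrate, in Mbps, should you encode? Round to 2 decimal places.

Budget: 0.5 GB = 4000.0 Mb.
Stream payload after overhead: 4000.0 / 1.08 = 3703.7 Mb.
13 min 30 s = 810 s
Total bitrate budget: 3703.7 Mb / 810 s = 4.572 Mbps.
Audio: 224 kbps = 0.224 Mbps.
Video: 4.572 − 0.224 = 4.348 Mbps.

4.35 Mbps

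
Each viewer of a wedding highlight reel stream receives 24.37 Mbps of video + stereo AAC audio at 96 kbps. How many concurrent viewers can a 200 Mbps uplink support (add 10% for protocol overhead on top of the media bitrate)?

7

Audio: 96 kbps = 0.096 Mbps.
Per-viewer media rate: 24.466 Mbps.
On the wire with 10% overhead: 26.913 Mbps.
200 Mbps = 200.0 Mbps; 200.0 / 26.913 = 7.43 → 7 viewers.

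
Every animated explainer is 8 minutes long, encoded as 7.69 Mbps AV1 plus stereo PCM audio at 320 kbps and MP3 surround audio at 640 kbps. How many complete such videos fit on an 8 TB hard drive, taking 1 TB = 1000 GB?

8 min = 480 s
Audio total: 320 + 640 = 960 kbps = 0.960 Mbps.
Total bitrate: 8.650 Mbps.
Per item: 8.650 Mbps × 480 s = 4,152 Mb = 519.0 MB.
Capacity: 8 TB = 64,000,000 Mb; 15414.26 items → 15414 complete.

15414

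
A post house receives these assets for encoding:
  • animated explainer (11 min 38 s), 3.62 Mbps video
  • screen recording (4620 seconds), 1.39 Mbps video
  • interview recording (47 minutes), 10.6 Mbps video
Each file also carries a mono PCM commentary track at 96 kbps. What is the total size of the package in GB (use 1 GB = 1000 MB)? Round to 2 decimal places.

4.95 GB

Audio: 96 kbps = 0.096 Mbps.
animated explainer: 3.716 Mbps × 698 s = 2593.8 Mb
screen recording: 1.486 Mbps × 4620 s = 6865.3 Mb
interview recording: 10.696 Mbps × 2820 s = 30162.7 Mb
Total: 39621.8 Mb = 4952.7 MB.
= 4.953 GB.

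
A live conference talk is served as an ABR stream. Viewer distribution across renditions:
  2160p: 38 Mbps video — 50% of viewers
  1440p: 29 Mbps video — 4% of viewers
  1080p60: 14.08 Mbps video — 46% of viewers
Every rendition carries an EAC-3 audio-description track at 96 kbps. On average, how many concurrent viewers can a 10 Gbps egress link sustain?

374

Audio: 96 kbps = 0.096 Mbps.
Average per-viewer bitrate: 0.50×38.096 + 0.04×29.096 + 0.46×14.176 = 26.733 Mbps.
10 Gbps = 10,000 Mbps; 10,000 / 26.733 = 374.07 → 374.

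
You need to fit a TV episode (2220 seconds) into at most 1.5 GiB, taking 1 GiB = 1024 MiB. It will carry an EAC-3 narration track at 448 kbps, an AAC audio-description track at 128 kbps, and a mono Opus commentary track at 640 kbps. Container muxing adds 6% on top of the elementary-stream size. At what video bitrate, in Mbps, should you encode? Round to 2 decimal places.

Budget: 1.5 GiB = 12884.9 Mb.
Stream payload after overhead: 12884.9 / 1.06 = 12155.6 Mb.
Total bitrate budget: 12155.6 Mb / 2220 s = 5.475 Mbps.
Audio total: 448 + 128 + 640 = 1216 kbps = 1.216 Mbps.
Video: 5.475 − 1.216 = 4.259 Mbps.

4.26 Mbps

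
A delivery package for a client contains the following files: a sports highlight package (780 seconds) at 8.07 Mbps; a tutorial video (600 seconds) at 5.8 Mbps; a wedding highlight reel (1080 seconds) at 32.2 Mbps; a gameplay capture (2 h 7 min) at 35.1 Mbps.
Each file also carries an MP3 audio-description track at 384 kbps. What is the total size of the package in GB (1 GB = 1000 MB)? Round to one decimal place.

39.5 GB

Audio: 384 kbps = 0.384 Mbps.
sports highlight package: 8.454 Mbps × 780 s = 6594.1 Mb
tutorial video: 6.184 Mbps × 600 s = 3710.4 Mb
wedding highlight reel: 32.584 Mbps × 1080 s = 35190.7 Mb
gameplay capture: 35.484 Mbps × 7620 s = 270388.1 Mb
Total: 315883.3 Mb = 39485.4 MB.
= 39.49 GB.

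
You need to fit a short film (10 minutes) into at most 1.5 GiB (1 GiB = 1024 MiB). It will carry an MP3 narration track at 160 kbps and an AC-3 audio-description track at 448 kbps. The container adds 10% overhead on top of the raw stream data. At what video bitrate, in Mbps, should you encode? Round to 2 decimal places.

18.91 Mbps

Budget: 1.5 GiB = 12884.9 Mb.
Stream payload after overhead: 12884.9 / 1.10 = 11713.5 Mb.
10 min = 600 s
Total bitrate budget: 11713.5 Mb / 600 s = 19.523 Mbps.
Audio total: 160 + 448 = 608 kbps = 0.608 Mbps.
Video: 19.523 − 0.608 = 18.915 Mbps.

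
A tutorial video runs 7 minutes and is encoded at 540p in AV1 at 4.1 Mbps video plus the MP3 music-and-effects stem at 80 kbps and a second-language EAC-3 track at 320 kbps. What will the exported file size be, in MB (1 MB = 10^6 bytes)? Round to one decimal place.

7 min = 420 s
Audio total: 80 + 320 = 400 kbps = 0.400 Mbps.
Total bitrate: 4.1 + 0.400 = 4.500 Mbps.
Stream data: 4.500 Mbps × 420 s = 1890.0 Mb.
1,890 Mb ÷ 8 = 236.2 MB → 236.2 MB.

236.3 MB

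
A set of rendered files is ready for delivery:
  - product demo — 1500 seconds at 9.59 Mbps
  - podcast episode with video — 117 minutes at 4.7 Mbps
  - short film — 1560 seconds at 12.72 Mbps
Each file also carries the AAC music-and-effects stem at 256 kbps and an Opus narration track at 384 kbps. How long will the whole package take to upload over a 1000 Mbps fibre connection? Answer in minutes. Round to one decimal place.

1.2 minutes

Audio total: 256 + 384 = 640 kbps = 0.640 Mbps.
product demo: 10.230 Mbps × 1500 s = 15345.0 Mb
podcast episode with video: 5.340 Mbps × 7020 s = 37486.8 Mb
short film: 13.360 Mbps × 1560 s = 20841.6 Mb
Total: 73673.4 Mb = 9209.2 MB.
At 1000 Mbps: 73673.4 / 1000 = 74 s ≈ 1.23 minutes.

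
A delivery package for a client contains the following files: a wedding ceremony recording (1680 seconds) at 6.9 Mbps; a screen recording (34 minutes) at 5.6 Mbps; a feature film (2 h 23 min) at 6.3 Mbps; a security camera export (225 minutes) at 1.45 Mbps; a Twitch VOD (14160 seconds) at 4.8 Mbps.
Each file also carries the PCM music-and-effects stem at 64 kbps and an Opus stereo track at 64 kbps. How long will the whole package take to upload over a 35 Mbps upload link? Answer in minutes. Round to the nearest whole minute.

Audio total: 64 + 64 = 128 kbps = 0.128 Mbps.
wedding ceremony recording: 7.028 Mbps × 1680 s = 11807.0 Mb
screen recording: 5.728 Mbps × 2040 s = 11685.1 Mb
feature film: 6.428 Mbps × 8580 s = 55152.2 Mb
security camera export: 1.578 Mbps × 13500 s = 21303.0 Mb
Twitch VOD: 4.928 Mbps × 14160 s = 69780.5 Mb
Total: 169727.9 Mb = 21216.0 MB.
At 35 Mbps: 169727.9 / 35 = 4849 s ≈ 80.8 minutes.

81 minutes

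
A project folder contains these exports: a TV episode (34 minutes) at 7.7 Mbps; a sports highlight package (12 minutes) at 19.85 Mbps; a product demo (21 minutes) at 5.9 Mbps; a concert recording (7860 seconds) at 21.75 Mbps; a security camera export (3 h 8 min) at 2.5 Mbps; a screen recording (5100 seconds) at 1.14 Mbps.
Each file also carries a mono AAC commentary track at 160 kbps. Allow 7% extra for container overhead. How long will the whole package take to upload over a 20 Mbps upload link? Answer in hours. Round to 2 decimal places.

3.67 hours

Audio: 160 kbps = 0.160 Mbps.
TV episode: 7.860 Mbps × 2040 s × 1.07 = 17156.8 Mb
sports highlight package: 20.010 Mbps × 720 s × 1.07 = 15415.7 Mb
product demo: 6.060 Mbps × 1260 s × 1.07 = 8170.1 Mb
concert recording: 21.910 Mbps × 7860 s × 1.07 = 184267.5 Mb
security camera export: 2.660 Mbps × 11280 s × 1.07 = 32105.1 Mb
screen recording: 1.300 Mbps × 5100 s × 1.07 = 7094.1 Mb
Total: 264209.3 Mb = 33026.2 MB.
At 20 Mbps: 264209.3 / 20 = 13210 s ≈ 3.67 hours.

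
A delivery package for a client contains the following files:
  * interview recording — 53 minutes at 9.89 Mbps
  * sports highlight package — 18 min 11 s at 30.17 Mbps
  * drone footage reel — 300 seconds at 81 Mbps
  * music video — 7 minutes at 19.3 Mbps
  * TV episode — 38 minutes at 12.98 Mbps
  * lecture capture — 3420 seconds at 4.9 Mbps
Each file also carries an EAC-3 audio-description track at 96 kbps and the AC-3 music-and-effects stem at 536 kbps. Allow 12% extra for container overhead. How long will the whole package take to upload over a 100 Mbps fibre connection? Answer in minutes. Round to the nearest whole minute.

28 minutes

Audio total: 96 + 536 = 632 kbps = 0.632 Mbps.
interview recording: 10.522 Mbps × 3180 s × 1.12 = 37475.2 Mb
sports highlight package: 30.802 Mbps × 1091 s × 1.12 = 37637.6 Mb
drone footage reel: 81.632 Mbps × 300 s × 1.12 = 27428.4 Mb
music video: 19.932 Mbps × 420 s × 1.12 = 9376.0 Mb
TV episode: 13.612 Mbps × 2280 s × 1.12 = 34759.6 Mb
lecture capture: 5.532 Mbps × 3420 s × 1.12 = 21189.8 Mb
Total: 167866.5 Mb = 20983.3 MB.
At 100 Mbps: 167866.5 / 100 = 1679 s ≈ 28 minutes.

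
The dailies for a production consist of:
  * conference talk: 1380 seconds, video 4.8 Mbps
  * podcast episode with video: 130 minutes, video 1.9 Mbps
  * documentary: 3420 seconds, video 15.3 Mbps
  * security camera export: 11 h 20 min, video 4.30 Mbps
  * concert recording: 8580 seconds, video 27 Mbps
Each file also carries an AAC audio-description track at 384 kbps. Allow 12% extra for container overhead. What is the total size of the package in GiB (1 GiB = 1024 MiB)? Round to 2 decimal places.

65.80 GiB

Audio: 384 kbps = 0.384 Mbps.
conference talk: 5.184 Mbps × 1380 s × 1.12 = 8012.4 Mb
podcast episode with video: 2.284 Mbps × 7800 s × 1.12 = 19953.0 Mb
documentary: 15.684 Mbps × 3420 s × 1.12 = 60076.0 Mb
security camera export: 4.684 Mbps × 40800 s × 1.12 = 214040.1 Mb
concert recording: 27.384 Mbps × 8580 s × 1.12 = 263149.3 Mb
Total: 565230.8 Mb = 70653.8 MB.
= 65.80 GiB.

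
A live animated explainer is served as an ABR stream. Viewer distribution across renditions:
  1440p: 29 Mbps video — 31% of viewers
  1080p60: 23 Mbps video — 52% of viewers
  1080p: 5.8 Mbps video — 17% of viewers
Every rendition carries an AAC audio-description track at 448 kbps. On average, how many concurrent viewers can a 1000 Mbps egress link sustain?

44

Audio: 448 kbps = 0.448 Mbps.
Average per-viewer bitrate: 0.31×29.448 + 0.52×23.448 + 0.17×6.248 = 22.384 Mbps.
1000 Mbps = 1,000 Mbps; 1,000 / 22.384 = 44.67 → 44.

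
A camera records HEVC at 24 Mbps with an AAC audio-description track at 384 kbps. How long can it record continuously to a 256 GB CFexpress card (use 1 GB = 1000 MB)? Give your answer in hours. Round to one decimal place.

Audio: 384 kbps = 0.384 Mbps.
Total bitrate: 24 + 0.384 = 24.384 Mbps.
Capacity: 256 GB = 2,048,000 Mb.
Recording time: 2,048,000 / 24.384 = 83,990 s ≈ 23.3 hours.

23.3 hours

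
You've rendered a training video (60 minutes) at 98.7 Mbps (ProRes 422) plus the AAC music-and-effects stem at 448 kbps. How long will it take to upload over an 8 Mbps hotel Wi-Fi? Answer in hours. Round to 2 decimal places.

12.39 hours

60 min = 3600 s
Audio: 448 kbps = 0.448 Mbps.
Total bitrate: 99.148 Mbps.
File: 99.148 Mbps × 3600 s = 356932.8 Mb.
At 8 Mbps: 356932.8 / 8 = 44616.6 s ≈ 12.4 hours.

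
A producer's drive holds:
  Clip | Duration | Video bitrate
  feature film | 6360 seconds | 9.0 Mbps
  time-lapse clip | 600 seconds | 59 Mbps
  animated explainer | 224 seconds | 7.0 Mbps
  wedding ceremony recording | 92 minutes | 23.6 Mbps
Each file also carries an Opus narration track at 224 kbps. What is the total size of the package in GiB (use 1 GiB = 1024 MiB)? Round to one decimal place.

Audio: 224 kbps = 0.224 Mbps.
feature film: 9.224 Mbps × 6360 s = 58664.6 Mb
time-lapse clip: 59.224 Mbps × 600 s = 35534.4 Mb
animated explainer: 7.224 Mbps × 224 s = 1618.2 Mb
wedding ceremony recording: 23.824 Mbps × 5520 s = 131508.5 Mb
Total: 227325.7 Mb = 28415.7 MB.
= 26.46 GiB.

26.5 GiB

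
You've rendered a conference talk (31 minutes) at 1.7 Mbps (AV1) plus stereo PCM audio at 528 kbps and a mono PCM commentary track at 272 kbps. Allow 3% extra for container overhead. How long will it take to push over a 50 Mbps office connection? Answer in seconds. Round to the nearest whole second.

96 seconds

31 min = 1860 s
Audio total: 528 + 272 = 800 kbps = 0.800 Mbps.
Total bitrate: 2.500 Mbps.
File: 2.500 Mbps × 1860 s = 4650.0 Mb.
With 3% container overhead: ×1.03. → 4789.5 Mb.
At 50 Mbps: 4789.5 / 50 = 95.8 s ≈ 95.8 seconds.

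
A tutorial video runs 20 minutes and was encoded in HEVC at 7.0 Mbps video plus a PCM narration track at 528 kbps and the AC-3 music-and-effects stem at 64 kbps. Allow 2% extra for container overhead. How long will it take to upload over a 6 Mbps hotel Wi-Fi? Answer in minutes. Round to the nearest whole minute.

20 min = 1200 s
Audio total: 528 + 64 = 592 kbps = 0.592 Mbps.
Total bitrate: 7.592 Mbps.
File: 7.592 Mbps × 1200 s = 9110.4 Mb.
With 2% container overhead: ×1.02. → 9292.6 Mb.
At 6 Mbps: 9292.6 / 6 = 1548.8 s ≈ 25.8 minutes.

26 minutes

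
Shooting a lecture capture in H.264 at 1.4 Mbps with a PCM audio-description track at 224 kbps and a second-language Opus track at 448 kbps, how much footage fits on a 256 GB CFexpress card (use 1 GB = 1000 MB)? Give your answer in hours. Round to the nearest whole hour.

275 hours

Audio total: 224 + 448 = 672 kbps = 0.672 Mbps.
Total bitrate: 1.4 + 0.672 = 2.072 Mbps.
Capacity: 256 GB = 2,048,000 Mb.
Recording time: 2,048,000 / 2.072 = 988,417 s ≈ 275 hours.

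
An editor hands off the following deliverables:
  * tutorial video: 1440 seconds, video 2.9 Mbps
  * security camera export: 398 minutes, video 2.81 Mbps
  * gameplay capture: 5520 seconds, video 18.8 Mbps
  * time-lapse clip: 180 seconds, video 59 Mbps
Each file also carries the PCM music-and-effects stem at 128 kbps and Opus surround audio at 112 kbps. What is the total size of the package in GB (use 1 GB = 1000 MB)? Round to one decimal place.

Audio total: 128 + 112 = 240 kbps = 0.240 Mbps.
tutorial video: 3.140 Mbps × 1440 s = 4521.6 Mb
security camera export: 3.050 Mbps × 23880 s = 72834.0 Mb
gameplay capture: 19.040 Mbps × 5520 s = 105100.8 Mb
time-lapse clip: 59.240 Mbps × 180 s = 10663.2 Mb
Total: 193119.6 Mb = 24140.0 MB.
= 24.14 GB.

24.1 GB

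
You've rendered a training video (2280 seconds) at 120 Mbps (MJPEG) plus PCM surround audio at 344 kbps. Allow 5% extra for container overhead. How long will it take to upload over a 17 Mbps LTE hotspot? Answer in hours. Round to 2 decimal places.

4.71 hours

Audio: 344 kbps = 0.344 Mbps.
Total bitrate: 120.344 Mbps.
File: 120.344 Mbps × 2280 s = 274384.3 Mb.
With 5% container overhead: ×1.05. → 288103.5 Mb.
At 17 Mbps: 288103.5 / 17 = 16947.3 s ≈ 4.71 hours.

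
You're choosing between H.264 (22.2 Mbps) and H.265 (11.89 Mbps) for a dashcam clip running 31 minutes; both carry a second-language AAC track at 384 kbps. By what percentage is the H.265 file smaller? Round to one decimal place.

45.7%

31 min = 1860 s
Audio: 384 kbps = 0.384 Mbps.
H.264: 22.584 Mbps × 1860 s = 42006.2 Mb = 5.251 GB.
H.265: 12.274 Mbps × 1860 s = 22829.6 Mb = 2.854 GB.
Reduction: (1 − 2.854/5.251) × 100 = 45.65%.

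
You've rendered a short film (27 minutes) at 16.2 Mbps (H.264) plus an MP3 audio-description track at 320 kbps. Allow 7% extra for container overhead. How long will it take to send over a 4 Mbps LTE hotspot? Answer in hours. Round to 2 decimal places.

1.99 hours

27 min = 1620 s
Audio: 320 kbps = 0.320 Mbps.
Total bitrate: 16.520 Mbps.
File: 16.520 Mbps × 1620 s = 26762.4 Mb.
With 7% container overhead: ×1.07. → 28635.8 Mb.
At 4 Mbps: 28635.8 / 4 = 7158.9 s ≈ 1.99 hours.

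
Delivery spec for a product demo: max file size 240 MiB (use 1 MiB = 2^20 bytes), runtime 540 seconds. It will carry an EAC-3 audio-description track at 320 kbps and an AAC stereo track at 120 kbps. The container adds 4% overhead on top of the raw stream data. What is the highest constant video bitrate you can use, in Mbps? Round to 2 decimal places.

3.14 Mbps

Budget: 240 MiB = 2013.3 Mb.
Stream payload after overhead: 2013.3 / 1.04 = 1935.8 Mb.
Total bitrate budget: 1935.8 Mb / 540 s = 3.585 Mbps.
Audio total: 320 + 120 = 440 kbps = 0.440 Mbps.
Video: 3.585 − 0.440 = 3.145 Mbps.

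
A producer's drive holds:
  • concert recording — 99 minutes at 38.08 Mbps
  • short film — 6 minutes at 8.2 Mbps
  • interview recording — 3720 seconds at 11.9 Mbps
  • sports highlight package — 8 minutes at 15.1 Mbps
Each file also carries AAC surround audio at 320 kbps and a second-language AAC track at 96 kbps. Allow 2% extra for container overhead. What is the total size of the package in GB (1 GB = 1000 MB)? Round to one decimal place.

Audio total: 320 + 96 = 416 kbps = 0.416 Mbps.
concert recording: 38.496 Mbps × 5940 s × 1.02 = 233239.6 Mb
short film: 8.616 Mbps × 360 s × 1.02 = 3163.8 Mb
interview recording: 12.316 Mbps × 3720 s × 1.02 = 46731.8 Mb
sports highlight package: 15.516 Mbps × 480 s × 1.02 = 7596.6 Mb
Total: 290731.8 Mb = 36341.5 MB.
= 36.34 GB.

36.3 GB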